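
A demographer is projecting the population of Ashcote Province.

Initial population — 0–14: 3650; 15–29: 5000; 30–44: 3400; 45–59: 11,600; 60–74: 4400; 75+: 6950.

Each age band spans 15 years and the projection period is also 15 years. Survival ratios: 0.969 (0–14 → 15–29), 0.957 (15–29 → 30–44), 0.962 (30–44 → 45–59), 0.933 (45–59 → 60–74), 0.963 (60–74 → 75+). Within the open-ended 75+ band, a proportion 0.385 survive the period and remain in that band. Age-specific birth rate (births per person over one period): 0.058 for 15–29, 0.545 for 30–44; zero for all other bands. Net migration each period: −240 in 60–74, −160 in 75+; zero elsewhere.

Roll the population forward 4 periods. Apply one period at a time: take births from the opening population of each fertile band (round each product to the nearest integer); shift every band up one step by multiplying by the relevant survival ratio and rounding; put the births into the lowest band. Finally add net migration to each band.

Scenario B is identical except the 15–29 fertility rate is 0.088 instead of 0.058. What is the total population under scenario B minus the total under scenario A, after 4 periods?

Period 1.
Births: 5000 * 0.058 = 290, 3400 * 0.545 = 1853 — total 2143
15–29: 3650 * 0.969 = 3537
30–44: 5000 * 0.957 = 4785
45–59: 3400 * 0.962 = 3271
60–74: 11600 * 0.933 = 10823
75+: 4400 * 0.963 + 6950 * 0.385 = 4237 + 2676 = 6913
Net migration: 60–74 − 240 → 10583; 75+ − 160 → 6753
Population now: 0–14=2143, 15–29=3537, 30–44=4785, 45–59=3271, 60–74=10583, 75+=6753
Period 2.
Births: 3537 * 0.058 = 205, 4785 * 0.545 = 2608 — total 2813
15–29: 2143 * 0.969 = 2077
30–44: 3537 * 0.957 = 3385
45–59: 4785 * 0.962 = 4603
60–74: 3271 * 0.933 = 3052
75+: 10583 * 0.963 + 6753 * 0.385 = 10191 + 2600 = 12791
Net migration: 60–74 − 240 → 2812; 75+ − 160 → 12631
Population now: 0–14=2813, 15–29=2077, 30–44=3385, 45–59=4603, 60–74=2812, 75+=12631
Period 3.
Births: 2077 * 0.058 = 120, 3385 * 0.545 = 1845 — total 1965
15–29: 2813 * 0.969 = 2726
30–44: 2077 * 0.957 = 1988
45–59: 3385 * 0.962 = 3256
60–74: 4603 * 0.933 = 4295
75+: 2812 * 0.963 + 12631 * 0.385 = 2708 + 4863 = 7571
Net migration: 60–74 − 240 → 4055; 75+ − 160 → 7411
Population now: 0–14=1965, 15–29=2726, 30–44=1988, 45–59=3256, 60–74=4055, 75+=7411
Period 4.
Births: 2726 * 0.058 = 158, 1988 * 0.545 = 1083 — total 1241
15–29: 1965 * 0.969 = 1904
30–44: 2726 * 0.957 = 2609
45–59: 1988 * 0.962 = 1912
60–74: 3256 * 0.933 = 3038
75+: 4055 * 0.963 + 7411 * 0.385 = 3905 + 2853 = 6758
Net migration: 60–74 − 240 → 2798; 75+ − 160 → 6598
Population now: 0–14=1241, 15–29=1904, 30–44=2609, 45–59=1912, 60–74=2798, 75+=6598
Scenario A total after 4 periods: 17062
Scenario B projection —
Period 1.
Births: 5000 * 0.088 = 440, 3400 * 0.545 = 1853 — total 2293
15–29: 3650 * 0.969 = 3537
30–44: 5000 * 0.957 = 4785
45–59: 3400 * 0.962 = 3271
60–74: 11600 * 0.933 = 10823
75+: 4400 * 0.963 + 6950 * 0.385 = 4237 + 2676 = 6913
Net migration: 60–74 − 240 → 10583; 75+ − 160 → 6753
Population now: 0–14=2293, 15–29=3537, 30–44=4785, 45–59=3271, 60–74=10583, 75+=6753
Period 2.
Births: 3537 * 0.088 = 311, 4785 * 0.545 = 2608 — total 2919
15–29: 2293 * 0.969 = 2222
30–44: 3537 * 0.957 = 3385
45–59: 4785 * 0.962 = 4603
60–74: 3271 * 0.933 = 3052
75+: 10583 * 0.963 + 6753 * 0.385 = 10191 + 2600 = 12791
Net migration: 60–74 − 240 → 2812; 75+ − 160 → 12631
Population now: 0–14=2919, 15–29=2222, 30–44=3385, 45–59=4603, 60–74=2812, 75+=12631
Period 3.
Births: 2222 * 0.088 = 196, 3385 * 0.545 = 1845 — total 2041
15–29: 2919 * 0.969 = 2829
30–44: 2222 * 0.957 = 2126
45–59: 3385 * 0.962 = 3256
60–74: 4603 * 0.933 = 4295
75+: 2812 * 0.963 + 12631 * 0.385 = 2708 + 4863 = 7571
Net migration: 60–74 − 240 → 4055; 75+ − 160 → 7411
Population now: 0–14=2041, 15–29=2829, 30–44=2126, 45–59=3256, 60–74=4055, 75+=7411
Period 4.
Births: 2829 * 0.088 = 249, 2126 * 0.545 = 1159 — total 1408
15–29: 2041 * 0.969 = 1978
30–44: 2829 * 0.957 = 2707
45–59: 2126 * 0.962 = 2045
60–74: 3256 * 0.933 = 3038
75+: 4055 * 0.963 + 7411 * 0.385 = 3905 + 2853 = 6758
Net migration: 60–74 − 240 → 2798; 75+ − 160 → 6598
Population now: 0–14=1408, 15–29=1978, 30–44=2707, 45–59=2045, 60–74=2798, 75+=6598
Scenario B total after 4 periods: 17534
Difference B − A = 17534 − 17062 = 472

472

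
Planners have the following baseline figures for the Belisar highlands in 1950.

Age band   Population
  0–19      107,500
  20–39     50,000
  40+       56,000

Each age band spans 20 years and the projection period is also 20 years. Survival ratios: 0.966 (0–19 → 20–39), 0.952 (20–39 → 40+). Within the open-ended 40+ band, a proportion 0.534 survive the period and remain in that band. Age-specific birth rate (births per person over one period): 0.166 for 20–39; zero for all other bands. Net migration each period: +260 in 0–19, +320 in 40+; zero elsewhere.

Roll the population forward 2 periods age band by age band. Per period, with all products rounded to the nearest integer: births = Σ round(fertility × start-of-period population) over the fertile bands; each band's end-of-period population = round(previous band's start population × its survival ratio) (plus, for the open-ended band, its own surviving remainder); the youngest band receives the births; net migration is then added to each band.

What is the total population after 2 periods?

Let group 1 be 0–19 through group 3 = 40+.
Period 1.
Births: 50000 × 0.166 = 8300
Group 2: 107500 × 0.966 = 103845
Group 3: 50000 × 0.952 + 56000 × 0.534 = 47600 + 29904 = 77504
Net migration: Group 1 + 260 → 8560; Group 3 + 320 → 77824
Population now: 0–19=8560, 20–39=103845, 40+=77824
Period 2.
Births: 103845 × 0.166 = 17238
Group 2: 8560 × 0.966 = 8269
Group 3: 103845 × 0.952 + 77824 × 0.534 = 98860 + 41558 = 140418
Net migration: Group 1 + 260 → 17498; Group 3 + 320 → 140738
Population now: 0–19=17498, 20–39=8269, 40+=140738
Total after period 2: 17498 + 8269 + 140738 = 166505

166505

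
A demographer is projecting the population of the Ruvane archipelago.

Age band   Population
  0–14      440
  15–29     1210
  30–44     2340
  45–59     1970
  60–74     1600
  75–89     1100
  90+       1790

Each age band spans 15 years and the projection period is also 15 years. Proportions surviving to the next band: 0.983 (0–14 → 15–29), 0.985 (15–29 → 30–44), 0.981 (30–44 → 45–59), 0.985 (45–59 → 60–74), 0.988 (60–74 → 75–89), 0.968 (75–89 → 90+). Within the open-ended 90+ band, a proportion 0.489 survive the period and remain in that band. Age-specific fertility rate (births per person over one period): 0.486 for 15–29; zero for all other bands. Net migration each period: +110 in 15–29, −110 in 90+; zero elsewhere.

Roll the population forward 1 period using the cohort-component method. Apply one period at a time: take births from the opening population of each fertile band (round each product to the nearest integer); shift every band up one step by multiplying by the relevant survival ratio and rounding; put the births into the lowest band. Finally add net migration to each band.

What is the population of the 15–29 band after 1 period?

— Period 1 —
Births: 1210 × 0.486 = 588
15–29: 440 × 0.983 = 433
30–44: 1210 × 0.985 = 1192
45–59: 2340 × 0.981 = 2296
60–74: 1970 × 0.985 = 1940
75–89: 1600 × 0.988 = 1581
90+: 1100 × 0.968 + 1790 × 0.489 = 1065 + 875 = 1940
Net migration: 15–29 + 110 → 543; 90+ − 110 → 1830
End of period: [588, 543, 1192, 2296, 1940, 1581, 1830]

543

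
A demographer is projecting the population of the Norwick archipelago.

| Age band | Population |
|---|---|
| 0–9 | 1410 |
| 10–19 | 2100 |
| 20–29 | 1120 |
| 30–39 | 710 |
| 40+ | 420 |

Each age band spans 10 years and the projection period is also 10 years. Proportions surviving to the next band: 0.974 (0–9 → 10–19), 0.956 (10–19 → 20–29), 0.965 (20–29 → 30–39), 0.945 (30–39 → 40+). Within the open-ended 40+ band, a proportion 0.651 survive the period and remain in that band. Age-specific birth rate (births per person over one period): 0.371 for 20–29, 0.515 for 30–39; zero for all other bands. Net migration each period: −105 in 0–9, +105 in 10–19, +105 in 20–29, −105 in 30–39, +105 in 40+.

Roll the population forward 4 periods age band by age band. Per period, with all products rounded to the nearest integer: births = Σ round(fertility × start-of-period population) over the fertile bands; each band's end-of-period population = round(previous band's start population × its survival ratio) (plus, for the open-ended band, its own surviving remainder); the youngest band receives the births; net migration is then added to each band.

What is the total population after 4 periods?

7806

Call the groups 1 to 5, youngest first.
After projecting period 1:
Births: 1120 × 0.371 = 416, 710 × 0.515 = 366 → total 782
Group 2: 1410 × 0.974 = 1373
Group 3: 2100 × 0.956 = 2008
Group 4: 1120 × 0.965 = 1081
Group 5: 710 × 0.945 + 420 × 0.651 = 671 + 273 = 944
Net migration: Group 1 − 105 → 677; Group 2 + 105 → 1478; Group 3 + 105 → 2113; Group 4 − 105 → 976; Group 5 + 105 → 1049
Population now: 0–9=677, 10–19=1478, 20–29=2113, 30–39=976, 40+=1049
After projecting period 2:
Births: 2113 × 0.371 = 784, 976 × 0.515 = 503 → total 1287
Group 2: 677 × 0.974 = 659
Group 3: 1478 × 0.956 = 1413
Group 4: 2113 × 0.965 = 2039
Group 5: 976 × 0.945 + 1049 × 0.651 = 922 + 683 = 1605
Net migration: Group 1 − 105 → 1182; Group 2 + 105 → 764; Group 3 + 105 → 1518; Group 4 − 105 → 1934; Group 5 + 105 → 1710
Population now: 0–9=1182, 10–19=764, 20–29=1518, 30–39=1934, 40+=1710
After projecting period 3:
Births: 1518 × 0.371 = 563, 1934 × 0.515 = 996 → total 1559
Group 2: 1182 × 0.974 = 1151
Group 3: 764 × 0.956 = 730
Group 4: 1518 × 0.965 = 1465
Group 5: 1934 × 0.945 + 1710 × 0.651 = 1828 + 1113 = 2941
Net migration: Group 1 − 105 → 1454; Group 2 + 105 → 1256; Group 3 + 105 → 835; Group 4 − 105 → 1360; Group 5 + 105 → 3046
Population now: 0–9=1454, 10–19=1256, 20–29=835, 30–39=1360, 40+=3046
After projecting period 4:
Births: 835 × 0.371 = 310, 1360 × 0.515 = 700 → total 1010
Group 2: 1454 × 0.974 = 1416
Group 3: 1256 × 0.956 = 1201
Group 4: 835 × 0.965 = 806
Group 5: 1360 × 0.945 + 3046 × 0.651 = 1285 + 1983 = 3268
Net migration: Group 1 − 105 → 905; Group 2 + 105 → 1521; Group 3 + 105 → 1306; Group 4 − 105 → 701; Group 5 + 105 → 3373
Population now: 0–9=905, 10–19=1521, 20–29=1306, 30–39=701, 40+=3373
Total after period 4: 905 + 1521 + 1306 + 701 + 3373 = 7806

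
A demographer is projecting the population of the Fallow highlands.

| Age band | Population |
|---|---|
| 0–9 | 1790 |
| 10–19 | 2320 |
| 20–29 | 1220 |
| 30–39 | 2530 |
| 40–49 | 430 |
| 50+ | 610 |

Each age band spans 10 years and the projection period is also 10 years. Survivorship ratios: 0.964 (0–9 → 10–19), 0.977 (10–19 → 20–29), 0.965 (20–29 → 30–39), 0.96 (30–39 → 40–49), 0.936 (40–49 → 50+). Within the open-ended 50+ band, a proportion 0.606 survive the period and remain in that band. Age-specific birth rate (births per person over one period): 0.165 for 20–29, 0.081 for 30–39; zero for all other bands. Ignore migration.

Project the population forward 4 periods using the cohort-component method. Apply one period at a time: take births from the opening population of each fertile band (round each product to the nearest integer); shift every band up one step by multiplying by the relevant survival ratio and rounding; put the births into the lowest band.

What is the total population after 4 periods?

Period 1:
Births: 1220 × 0.165 = 201  |  2530 × 0.081 = 205 — total 406
10–19: 1790 × 0.964 = 1726
20–29: 2320 × 0.977 = 2267
30–39: 1220 × 0.965 = 1177
40–49: 2530 × 0.96 = 2429
50+: 430 × 0.936 + 610 × 0.606 = 402 + 370 = 772
Population now: 0–9=406, 10–19=1726, 20–29=2267, 30–39=1177, 40–49=2429, 50+=772
Period 2:
Births: 2267 × 0.165 = 374  |  1177 × 0.081 = 95 — total 469
10–19: 406 × 0.964 = 391
20–29: 1726 × 0.977 = 1686
30–39: 2267 × 0.965 = 2188
40–49: 1177 × 0.96 = 1130
50+: 2429 × 0.936 + 772 × 0.606 = 2274 + 468 = 2742
Population now: 0–9=469, 10–19=391, 20–29=1686, 30–39=2188, 40–49=1130, 50+=2742
Period 3:
Births: 1686 × 0.165 = 278  |  2188 × 0.081 = 177 — total 455
10–19: 469 × 0.964 = 452
20–29: 391 × 0.977 = 382
30–39: 1686 × 0.965 = 1627
40–49: 2188 × 0.96 = 2100
50+: 1130 × 0.936 + 2742 × 0.606 = 1058 + 1662 = 2720
Population now: 0–9=455, 10–19=452, 20–29=382, 30–39=1627, 40–49=2100, 50+=2720
Period 4:
Births: 382 × 0.165 = 63  |  1627 × 0.081 = 132 — total 195
10–19: 455 × 0.964 = 439
20–29: 452 × 0.977 = 442
30–39: 382 × 0.965 = 369
40–49: 1627 × 0.96 = 1562
50+: 2100 × 0.936 + 2720 × 0.606 = 1966 + 1648 = 3614
Population now: 0–9=195, 10–19=439, 20–29=442, 30–39=369, 40–49=1562, 50+=3614
Total after period 4: 195 + 439 + 442 + 369 + 1562 + 3614 = 6621

6621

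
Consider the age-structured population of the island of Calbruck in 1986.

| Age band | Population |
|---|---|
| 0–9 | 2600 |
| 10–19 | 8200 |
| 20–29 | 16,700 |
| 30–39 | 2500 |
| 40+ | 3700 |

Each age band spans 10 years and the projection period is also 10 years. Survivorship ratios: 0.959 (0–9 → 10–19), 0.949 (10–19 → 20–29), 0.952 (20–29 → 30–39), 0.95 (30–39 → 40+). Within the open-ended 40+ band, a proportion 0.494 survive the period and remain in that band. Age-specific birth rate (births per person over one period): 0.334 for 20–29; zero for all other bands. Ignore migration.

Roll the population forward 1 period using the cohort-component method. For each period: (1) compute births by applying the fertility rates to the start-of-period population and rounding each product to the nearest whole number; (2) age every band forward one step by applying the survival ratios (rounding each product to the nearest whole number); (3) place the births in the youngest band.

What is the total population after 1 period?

35954

After projecting period 1:
Births: 16700 × 0.334 = 5578
10–19: 2600 × 0.959 = 2493
20–29: 8200 × 0.949 = 7782
30–39: 16700 × 0.952 = 15898
40+: 2500 × 0.95 + 3700 × 0.494 = 2375 + 1828 = 4203
End of period: [5578, 2493, 7782, 15898, 4203]
Total after period 1: 5578 + 2493 + 7782 + 15898 + 4203 = 35954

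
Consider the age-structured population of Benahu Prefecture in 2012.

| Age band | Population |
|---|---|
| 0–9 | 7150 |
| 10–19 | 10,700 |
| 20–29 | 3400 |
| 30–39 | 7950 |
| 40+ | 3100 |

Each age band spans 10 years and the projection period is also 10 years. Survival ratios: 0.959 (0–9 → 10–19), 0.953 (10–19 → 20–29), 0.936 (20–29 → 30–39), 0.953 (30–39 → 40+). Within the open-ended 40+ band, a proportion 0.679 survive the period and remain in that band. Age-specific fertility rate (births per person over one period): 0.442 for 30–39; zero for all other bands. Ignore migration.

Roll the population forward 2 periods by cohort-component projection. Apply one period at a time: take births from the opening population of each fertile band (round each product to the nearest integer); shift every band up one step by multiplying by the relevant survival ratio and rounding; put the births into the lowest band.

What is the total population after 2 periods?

Period 1:
Births: 7950 × 0.442 = 3514
10–19: 7150 × 0.959 = 6857
20–29: 10700 × 0.953 = 10197
30–39: 3400 × 0.936 = 3182
40+: 7950 × 0.953 + 3100 × 0.679 = 7576 + 2105 = 9681
Population now: 0–9=3514, 10–19=6857, 20–29=10197, 30–39=3182, 40+=9681
Period 2:
Births: 3182 × 0.442 = 1406
10–19: 3514 × 0.959 = 3370
20–29: 6857 × 0.953 = 6535
30–39: 10197 × 0.936 = 9544
40+: 3182 × 0.953 + 9681 × 0.679 = 3032 + 6573 = 9605
Population now: 0–9=1406, 10–19=3370, 20–29=6535, 30–39=9544, 40+=9605
Total after period 2: 1406 + 3370 + 6535 + 9544 + 9605 = 30460

30460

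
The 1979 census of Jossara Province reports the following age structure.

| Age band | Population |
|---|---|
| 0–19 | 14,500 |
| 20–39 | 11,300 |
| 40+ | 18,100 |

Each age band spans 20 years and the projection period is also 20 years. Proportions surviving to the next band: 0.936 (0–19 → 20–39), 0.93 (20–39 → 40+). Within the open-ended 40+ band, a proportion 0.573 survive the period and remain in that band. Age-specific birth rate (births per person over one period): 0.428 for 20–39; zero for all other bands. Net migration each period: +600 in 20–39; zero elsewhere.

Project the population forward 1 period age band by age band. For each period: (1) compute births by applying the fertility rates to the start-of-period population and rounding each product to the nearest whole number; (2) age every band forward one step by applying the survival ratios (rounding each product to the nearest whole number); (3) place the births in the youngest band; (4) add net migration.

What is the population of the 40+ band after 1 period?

20880

[period 1]
Births: 11300 * 0.428 = 4836
20–39: 14500 * 0.936 = 13572
40+: 11300 * 0.93 + 18100 * 0.573 = 10509 + 10371 = 20880
Net migration: 20–39 + 600 → 14172
Population now: 0–19=4836, 20–39=14172, 40+=20880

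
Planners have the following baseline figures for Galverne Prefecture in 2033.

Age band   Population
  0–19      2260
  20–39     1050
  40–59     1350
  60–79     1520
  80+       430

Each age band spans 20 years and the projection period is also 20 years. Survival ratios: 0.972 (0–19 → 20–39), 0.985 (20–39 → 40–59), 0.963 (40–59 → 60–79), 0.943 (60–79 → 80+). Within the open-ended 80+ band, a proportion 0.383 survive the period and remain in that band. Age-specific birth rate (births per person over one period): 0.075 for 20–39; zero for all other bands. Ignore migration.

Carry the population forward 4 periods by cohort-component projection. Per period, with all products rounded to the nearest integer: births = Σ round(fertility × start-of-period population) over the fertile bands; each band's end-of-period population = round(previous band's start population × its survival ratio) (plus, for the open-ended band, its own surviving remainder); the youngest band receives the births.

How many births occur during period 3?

After projecting period 1:
Births: 1050 × 0.075 = 79
20–39: 2260 × 0.972 = 2197
40–59: 1050 × 0.985 = 1034
60–79: 1350 × 0.963 = 1300
80+: 1520 × 0.943 + 430 × 0.383 = 1433 + 165 = 1598
Population now: 0–19=79, 20–39=2197, 40–59=1034, 60–79=1300, 80+=1598
After projecting period 2:
Births: 2197 × 0.075 = 165
20–39: 79 × 0.972 = 77
40–59: 2197 × 0.985 = 2164
60–79: 1034 × 0.963 = 996
80+: 1300 × 0.943 + 1598 × 0.383 = 1226 + 612 = 1838
Population now: 0–19=165, 20–39=77, 40–59=2164, 60–79=996, 80+=1838
After projecting period 3:
Births: 77 × 0.075 = 6
20–39: 165 × 0.972 = 160
40–59: 77 × 0.985 = 76
60–79: 2164 × 0.963 = 2084
80+: 996 × 0.943 + 1838 × 0.383 = 939 + 704 = 1643
Population now: 0–19=6, 20–39=160, 40–59=76, 60–79=2084, 80+=1643

6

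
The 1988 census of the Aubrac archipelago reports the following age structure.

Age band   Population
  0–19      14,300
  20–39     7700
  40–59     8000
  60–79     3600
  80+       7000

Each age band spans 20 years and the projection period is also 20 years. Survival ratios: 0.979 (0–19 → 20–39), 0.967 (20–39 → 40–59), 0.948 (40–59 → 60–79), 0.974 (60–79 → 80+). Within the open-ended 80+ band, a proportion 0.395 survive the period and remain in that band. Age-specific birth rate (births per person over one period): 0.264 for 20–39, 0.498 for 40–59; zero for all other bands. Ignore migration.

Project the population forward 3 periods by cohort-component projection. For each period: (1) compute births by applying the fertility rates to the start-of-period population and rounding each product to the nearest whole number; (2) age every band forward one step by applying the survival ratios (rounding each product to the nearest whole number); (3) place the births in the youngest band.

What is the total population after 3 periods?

44848

Call the groups 1 to 5, youngest first.
— Period 1 —
Births: 7700 * 0.264 = 2033 ; 8000 * 0.498 = 3984 → 6017
Group 2: 14300 * 0.979 = 14000
Group 3: 7700 * 0.967 = 7446
Group 4: 8000 * 0.948 = 7584
Group 5: 3600 * 0.974 + 7000 * 0.395 = 3506 + 2765 = 6271
End of period: [6017, 14000, 7446, 7584, 6271]
— Period 2 —
Births: 14000 * 0.264 = 3696 ; 7446 * 0.498 = 3708 → 7404
Group 2: 6017 * 0.979 = 5891
Group 3: 14000 * 0.967 = 13538
Group 4: 7446 * 0.948 = 7059
Group 5: 7584 * 0.974 + 6271 * 0.395 = 7387 + 2477 = 9864
End of period: [7404, 5891, 13538, 7059, 9864]
— Period 3 —
Births: 5891 * 0.264 = 1555 ; 13538 * 0.498 = 6742 → 8297
Group 2: 7404 * 0.979 = 7249
Group 3: 5891 * 0.967 = 5697
Group 4: 13538 * 0.948 = 12834
Group 5: 7059 * 0.974 + 9864 * 0.395 = 6875 + 3896 = 10771
End of period: [8297, 7249, 5697, 12834, 10771]
Total after period 3: 8297 + 7249 + 5697 + 12834 + 10771 = 44848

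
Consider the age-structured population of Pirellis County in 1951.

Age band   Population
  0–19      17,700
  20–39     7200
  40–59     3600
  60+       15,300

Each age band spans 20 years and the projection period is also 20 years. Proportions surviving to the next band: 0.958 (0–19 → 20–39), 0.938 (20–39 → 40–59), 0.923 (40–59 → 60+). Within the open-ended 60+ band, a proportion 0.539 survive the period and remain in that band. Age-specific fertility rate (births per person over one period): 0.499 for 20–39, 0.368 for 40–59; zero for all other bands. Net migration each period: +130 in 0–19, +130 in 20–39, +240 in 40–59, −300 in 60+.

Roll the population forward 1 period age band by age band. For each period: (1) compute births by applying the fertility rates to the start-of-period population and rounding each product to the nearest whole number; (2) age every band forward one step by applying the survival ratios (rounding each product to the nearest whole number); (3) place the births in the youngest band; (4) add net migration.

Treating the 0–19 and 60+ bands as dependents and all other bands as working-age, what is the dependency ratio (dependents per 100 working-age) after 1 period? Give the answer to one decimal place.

Numbering the bands 1..4 from youngest to oldest:
— Period 1 —
Births: 7200 × 0.499 = 3593  |  3600 × 0.368 = 1325 ⇒ total 4918
Band 2: 17700 × 0.958 = 16957
Band 3: 7200 × 0.938 = 6754
Band 4: 3600 × 0.923 + 15300 × 0.539 = 3323 + 8247 = 11570
Net migration: Band 1 + 130 → 5048; Band 2 + 130 → 17087; Band 3 + 240 → 6994; Band 4 − 300 → 11270
Giving 5048 / 17087 / 6994 / 11270.
Dependents (band 0–19 + band 60+) = 5048 + 11270 = 16318; working-age = 24081; ratio = 16318/24081 × 100 = 67.8

67.8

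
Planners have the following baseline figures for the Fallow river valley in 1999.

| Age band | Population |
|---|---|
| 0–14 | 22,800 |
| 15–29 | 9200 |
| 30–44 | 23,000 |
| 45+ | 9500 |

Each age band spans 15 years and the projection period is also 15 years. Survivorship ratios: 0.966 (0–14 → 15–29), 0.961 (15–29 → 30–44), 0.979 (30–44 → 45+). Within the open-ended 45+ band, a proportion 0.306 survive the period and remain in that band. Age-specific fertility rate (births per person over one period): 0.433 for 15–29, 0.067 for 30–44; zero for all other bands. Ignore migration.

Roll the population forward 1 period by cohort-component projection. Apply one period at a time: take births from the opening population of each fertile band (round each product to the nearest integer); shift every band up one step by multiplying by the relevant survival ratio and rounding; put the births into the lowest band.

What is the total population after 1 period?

[period 1]
Births: 9200 × 0.433 = 3984  |  23000 × 0.067 = 1541 → 5525
15–29: 22800 × 0.966 = 22025
30–44: 9200 × 0.961 = 8841
45+: 23000 × 0.979 + 9500 × 0.306 = 22517 + 2907 = 25424
Giving 5525 / 22025 / 8841 / 25424.
Total after period 1: 5525 + 22025 + 8841 + 25424 = 61815

61815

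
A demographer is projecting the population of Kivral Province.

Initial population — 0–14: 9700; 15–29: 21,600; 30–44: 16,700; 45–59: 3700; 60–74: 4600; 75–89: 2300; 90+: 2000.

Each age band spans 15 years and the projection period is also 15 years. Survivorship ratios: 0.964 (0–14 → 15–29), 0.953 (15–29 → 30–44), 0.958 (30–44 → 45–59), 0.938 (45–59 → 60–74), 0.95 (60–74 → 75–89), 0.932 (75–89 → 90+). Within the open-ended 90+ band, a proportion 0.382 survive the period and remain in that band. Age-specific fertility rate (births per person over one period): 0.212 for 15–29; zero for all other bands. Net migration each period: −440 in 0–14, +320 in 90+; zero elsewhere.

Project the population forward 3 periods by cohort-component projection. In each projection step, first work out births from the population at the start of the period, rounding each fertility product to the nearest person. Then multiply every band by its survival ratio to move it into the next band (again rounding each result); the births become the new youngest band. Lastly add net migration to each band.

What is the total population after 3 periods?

Let band 1 be 0–14 through band 7 = 90+.
Period 1:
Births: 21600 * 0.212 = 4579
Band 2: 9700 * 0.964 = 9351
Band 3: 21600 * 0.953 = 20585
Band 4: 16700 * 0.958 = 15999
Band 5: 3700 * 0.938 = 3471
Band 6: 4600 * 0.95 = 4370
Band 7: 2300 * 0.932 + 2000 * 0.382 = 2144 + 764 = 2908
Net migration: Band 1 − 440 → 4139; Band 7 + 320 → 3228
End of period: [4139, 9351, 20585, 15999, 3471, 4370, 3228]
Period 2:
Births: 9351 * 0.212 = 1982
Band 2: 4139 * 0.964 = 3990
Band 3: 9351 * 0.953 = 8912
Band 4: 20585 * 0.958 = 19720
Band 5: 15999 * 0.938 = 15007
Band 6: 3471 * 0.95 = 3297
Band 7: 4370 * 0.932 + 3228 * 0.382 = 4073 + 1233 = 5306
Net migration: Band 1 − 440 → 1542; Band 7 + 320 → 5626
End of period: [1542, 3990, 8912, 19720, 15007, 3297, 5626]
Period 3:
Births: 3990 * 0.212 = 846
Band 2: 1542 * 0.964 = 1486
Band 3: 3990 * 0.953 = 3802
Band 4: 8912 * 0.958 = 8538
Band 5: 19720 * 0.938 = 18497
Band 6: 15007 * 0.95 = 14257
Band 7: 3297 * 0.932 + 5626 * 0.382 = 3073 + 2149 = 5222
Net migration: Band 1 − 440 → 406; Band 7 + 320 → 5542
End of period: [406, 1486, 3802, 8538, 18497, 14257, 5542]
Total after period 3: 406 + 1486 + 3802 + 8538 + 18497 + 14257 + 5542 = 52528

52528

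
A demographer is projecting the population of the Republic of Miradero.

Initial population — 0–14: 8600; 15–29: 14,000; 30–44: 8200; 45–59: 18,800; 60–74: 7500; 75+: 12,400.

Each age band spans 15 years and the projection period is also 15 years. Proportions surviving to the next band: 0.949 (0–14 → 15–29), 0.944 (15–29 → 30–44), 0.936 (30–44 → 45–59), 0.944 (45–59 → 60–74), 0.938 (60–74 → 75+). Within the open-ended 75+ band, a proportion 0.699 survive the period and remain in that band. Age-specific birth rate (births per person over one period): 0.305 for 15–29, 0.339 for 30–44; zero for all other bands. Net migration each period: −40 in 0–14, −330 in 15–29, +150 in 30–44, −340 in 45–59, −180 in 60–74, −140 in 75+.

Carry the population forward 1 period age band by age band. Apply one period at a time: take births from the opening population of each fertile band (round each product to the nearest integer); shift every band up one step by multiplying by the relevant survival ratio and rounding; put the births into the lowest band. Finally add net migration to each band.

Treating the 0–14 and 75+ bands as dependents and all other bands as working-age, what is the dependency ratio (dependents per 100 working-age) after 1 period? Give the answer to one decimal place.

After projecting period 1:
Births: 14000 * 0.305 = 4270 ; 8200 * 0.339 = 2780 — total 7050
15–29: 8600 * 0.949 = 8161
30–44: 14000 * 0.944 = 13216
45–59: 8200 * 0.936 = 7675
60–74: 18800 * 0.944 = 17747
75+: 7500 * 0.938 + 12400 * 0.699 = 7035 + 8668 = 15703
Net migration: 0–14 − 40 → 7010; 15–29 − 330 → 7831; 30–44 + 150 → 13366; 45–59 − 340 → 7335; 60–74 − 180 → 17567; 75+ − 140 → 15563
Giving 7010 / 7831 / 13366 / 7335 / 17567 / 15563.
Dependents (band 0–14 + band 75+) = 7010 + 15563 = 22573; working-age = 46099; ratio = 22573/46099 × 100 = 49.0

49.0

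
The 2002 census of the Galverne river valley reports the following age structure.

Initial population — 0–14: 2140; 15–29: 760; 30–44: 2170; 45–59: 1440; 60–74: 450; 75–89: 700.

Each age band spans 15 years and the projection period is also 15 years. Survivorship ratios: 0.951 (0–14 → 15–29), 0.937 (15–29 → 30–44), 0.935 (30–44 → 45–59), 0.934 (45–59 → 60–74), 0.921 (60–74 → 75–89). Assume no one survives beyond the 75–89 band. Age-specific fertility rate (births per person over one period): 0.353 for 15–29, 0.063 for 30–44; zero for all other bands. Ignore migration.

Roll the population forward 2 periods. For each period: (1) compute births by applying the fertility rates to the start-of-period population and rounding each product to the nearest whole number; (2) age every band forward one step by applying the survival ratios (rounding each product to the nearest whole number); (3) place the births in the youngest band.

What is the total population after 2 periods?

(Groups numbered youngest = 1 to oldest = 6.)
Period 1.
Births: 760 × 0.353 = 268  |  2170 × 0.063 = 137 → total 405
Group 2: 2140 × 0.951 = 2035
Group 3: 760 × 0.937 = 712
Group 4: 2170 × 0.935 = 2029
Group 5: 1440 × 0.934 = 1345
Group 6: 450 × 0.921 = 414
End of period: [405, 2035, 712, 2029, 1345, 414]
Period 2.
Births: 2035 × 0.353 = 718  |  712 × 0.063 = 45 → total 763
Group 2: 405 × 0.951 = 385
Group 3: 2035 × 0.937 = 1907
Group 4: 712 × 0.935 = 666
Group 5: 2029 × 0.934 = 1895
Group 6: 1345 × 0.921 = 1239
End of period: [763, 385, 1907, 666, 1895, 1239]
Total after period 2: 763 + 385 + 1907 + 666 + 1895 + 1239 = 6855

6855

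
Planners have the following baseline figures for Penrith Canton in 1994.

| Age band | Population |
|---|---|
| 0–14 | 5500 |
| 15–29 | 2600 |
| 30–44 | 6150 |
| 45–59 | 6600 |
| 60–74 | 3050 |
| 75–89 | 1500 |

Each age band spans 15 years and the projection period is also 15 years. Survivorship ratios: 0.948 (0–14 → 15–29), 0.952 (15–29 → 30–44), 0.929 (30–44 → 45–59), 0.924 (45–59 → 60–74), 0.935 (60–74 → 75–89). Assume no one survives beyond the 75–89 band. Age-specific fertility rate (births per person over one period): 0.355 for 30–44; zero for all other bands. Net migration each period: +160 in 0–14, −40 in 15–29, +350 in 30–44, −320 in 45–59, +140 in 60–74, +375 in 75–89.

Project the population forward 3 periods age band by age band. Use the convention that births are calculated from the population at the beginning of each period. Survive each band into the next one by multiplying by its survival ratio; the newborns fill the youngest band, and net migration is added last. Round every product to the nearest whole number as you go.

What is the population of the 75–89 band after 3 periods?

Let group 1 be 0–14 through group 6 = 75–89.
— Period 1 —
Births: 6150 * 0.355 = 2183
Group 2: 5500 * 0.948 = 5214
Group 3: 2600 * 0.952 = 2475
Group 4: 6150 * 0.929 = 5713
Group 5: 6600 * 0.924 = 6098
Group 6: 3050 * 0.935 = 2852
Net migration: Group 1 + 160 → 2343; Group 2 − 40 → 5174; Group 3 + 350 → 2825; Group 4 − 320 → 5393; Group 5 + 140 → 6238; Group 6 + 375 → 3227
→ [2343, 5174, 2825, 5393, 6238, 3227]
— Period 2 —
Births: 2825 * 0.355 = 1003
Group 2: 2343 * 0.948 = 2221
Group 3: 5174 * 0.952 = 4926
Group 4: 2825 * 0.929 = 2624
Group 5: 5393 * 0.924 = 4983
Group 6: 6238 * 0.935 = 5833
Net migration: Group 1 + 160 → 1163; Group 2 − 40 → 2181; Group 3 + 350 → 5276; Group 4 − 320 → 2304; Group 5 + 140 → 5123; Group 6 + 375 → 6208
→ [1163, 2181, 5276, 2304, 5123, 6208]
— Period 3 —
Births: 5276 * 0.355 = 1873
Group 2: 1163 * 0.948 = 1103
Group 3: 2181 * 0.952 = 2076
Group 4: 5276 * 0.929 = 4901
Group 5: 2304 * 0.924 = 2129
Group 6: 5123 * 0.935 = 4790
Net migration: Group 1 + 160 → 2033; Group 2 − 40 → 1063; Group 3 + 350 → 2426; Group 4 − 320 → 4581; Group 5 + 140 → 2269; Group 6 + 375 → 5165
→ [2033, 1063, 2426, 4581, 2269, 5165]

5165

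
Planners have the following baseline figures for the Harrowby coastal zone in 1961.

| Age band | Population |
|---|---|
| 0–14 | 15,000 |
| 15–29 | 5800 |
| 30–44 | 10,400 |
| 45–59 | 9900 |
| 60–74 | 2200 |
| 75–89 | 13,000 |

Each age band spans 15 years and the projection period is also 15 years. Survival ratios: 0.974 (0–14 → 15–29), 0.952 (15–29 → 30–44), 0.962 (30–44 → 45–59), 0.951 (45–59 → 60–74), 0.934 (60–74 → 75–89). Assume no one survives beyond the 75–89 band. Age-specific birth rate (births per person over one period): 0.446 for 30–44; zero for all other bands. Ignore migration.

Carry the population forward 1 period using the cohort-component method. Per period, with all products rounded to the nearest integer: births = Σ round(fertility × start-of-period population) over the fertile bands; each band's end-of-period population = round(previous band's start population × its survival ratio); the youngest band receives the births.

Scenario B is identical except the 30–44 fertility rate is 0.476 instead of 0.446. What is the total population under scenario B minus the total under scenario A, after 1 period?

312

Let band 1 be 0–14 through band 6 = 75–89.
Period 1:
Births: 10400 × 0.446 = 4638
Band 2: 15000 × 0.974 = 14610
Band 3: 5800 × 0.952 = 5522
Band 4: 10400 × 0.962 = 10005
Band 5: 9900 × 0.951 = 9415
Band 6: 2200 × 0.934 = 2055
End of period: [4638, 14610, 5522, 10005, 9415, 2055]
Scenario A total after 1 period: 46245
Scenario B projection —
Period 1:
Births: 10400 × 0.476 = 4950
Band 2: 15000 × 0.974 = 14610
Band 3: 5800 × 0.952 = 5522
Band 4: 10400 × 0.962 = 10005
Band 5: 9900 × 0.951 = 9415
Band 6: 2200 × 0.934 = 2055
End of period: [4950, 14610, 5522, 10005, 9415, 2055]
Scenario B total after 1 period: 46557
Difference B − A = 46557 − 46245 = 312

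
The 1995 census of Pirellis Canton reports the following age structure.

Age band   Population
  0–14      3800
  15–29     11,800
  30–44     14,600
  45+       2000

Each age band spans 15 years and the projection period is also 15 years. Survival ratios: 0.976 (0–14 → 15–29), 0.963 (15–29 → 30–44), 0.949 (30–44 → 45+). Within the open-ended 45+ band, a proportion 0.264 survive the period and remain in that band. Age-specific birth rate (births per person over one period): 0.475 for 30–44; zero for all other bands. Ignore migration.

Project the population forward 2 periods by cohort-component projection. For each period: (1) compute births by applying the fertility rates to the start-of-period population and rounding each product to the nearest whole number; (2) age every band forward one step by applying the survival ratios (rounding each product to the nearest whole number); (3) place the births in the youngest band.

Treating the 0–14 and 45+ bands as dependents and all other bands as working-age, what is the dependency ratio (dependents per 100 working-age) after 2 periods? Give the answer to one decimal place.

193.2

Call the groups 1 to 4, youngest first.
— Period 1 —
Births: 14600 * 0.475 = 6935
Group 2: 3800 * 0.976 = 3709
Group 3: 11800 * 0.963 = 11363
Group 4: 14600 * 0.949 + 2000 * 0.264 = 13855 + 528 = 14383
Giving 6935 / 3709 / 11363 / 14383.
— Period 2 —
Births: 11363 * 0.475 = 5397
Group 2: 6935 * 0.976 = 6769
Group 3: 3709 * 0.963 = 3572
Group 4: 11363 * 0.949 + 14383 * 0.264 = 10783 + 3797 = 14580
Giving 5397 / 6769 / 3572 / 14580.
Dependents (band 0–14 + band 45+) = 5397 + 14580 = 19977; working-age = 10341; ratio = 19977/10341 × 100 = 193.2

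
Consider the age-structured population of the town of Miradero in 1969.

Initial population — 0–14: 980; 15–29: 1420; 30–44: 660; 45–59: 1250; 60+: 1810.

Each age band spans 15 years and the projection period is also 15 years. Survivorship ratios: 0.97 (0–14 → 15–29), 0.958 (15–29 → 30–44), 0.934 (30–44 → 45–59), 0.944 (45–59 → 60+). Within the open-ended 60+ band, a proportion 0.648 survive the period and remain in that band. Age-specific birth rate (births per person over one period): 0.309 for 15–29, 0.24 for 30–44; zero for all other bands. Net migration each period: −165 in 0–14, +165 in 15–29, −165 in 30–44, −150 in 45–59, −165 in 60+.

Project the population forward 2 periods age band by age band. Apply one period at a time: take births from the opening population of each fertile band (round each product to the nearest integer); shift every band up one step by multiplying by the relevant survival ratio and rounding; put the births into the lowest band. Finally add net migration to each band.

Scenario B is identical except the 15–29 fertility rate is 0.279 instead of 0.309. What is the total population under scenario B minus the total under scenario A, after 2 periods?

Period 1:
Births: 1420 × 0.309 = 439  |  660 × 0.24 = 158 ⇒ total 597
15–29: 980 × 0.97 = 951
30–44: 1420 × 0.958 = 1360
45–59: 660 × 0.934 = 616
60+: 1250 × 0.944 + 1810 × 0.648 = 1180 + 1173 = 2353
Net migration: 0–14 − 165 → 432; 15–29 + 165 → 1116; 30–44 − 165 → 1195; 45–59 − 150 → 466; 60+ − 165 → 2188
→ [432, 1116, 1195, 466, 2188]
Period 2:
Births: 1116 × 0.309 = 345  |  1195 × 0.24 = 287 ⇒ total 632
15–29: 432 × 0.97 = 419
30–44: 1116 × 0.958 = 1069
45–59: 1195 × 0.934 = 1116
60+: 466 × 0.944 + 2188 × 0.648 = 440 + 1418 = 1858
Net migration: 0–14 − 165 → 467; 15–29 + 165 → 584; 30–44 − 165 → 904; 45–59 − 150 → 966; 60+ − 165 → 1693
→ [467, 584, 904, 966, 1693]
Scenario A total after 2 periods: 4614
Scenario B projection —
Period 1:
Births: 1420 × 0.279 = 396  |  660 × 0.24 = 158 ⇒ total 554
15–29: 980 × 0.97 = 951
30–44: 1420 × 0.958 = 1360
45–59: 660 × 0.934 = 616
60+: 1250 × 0.944 + 1810 × 0.648 = 1180 + 1173 = 2353
Net migration: 0–14 − 165 → 389; 15–29 + 165 → 1116; 30–44 − 165 → 1195; 45–59 − 150 → 466; 60+ − 165 → 2188
→ [389, 1116, 1195, 466, 2188]
Period 2:
Births: 1116 × 0.279 = 311  |  1195 × 0.24 = 287 ⇒ total 598
15–29: 389 × 0.97 = 377
30–44: 1116 × 0.958 = 1069
45–59: 1195 × 0.934 = 1116
60+: 466 × 0.944 + 2188 × 0.648 = 440 + 1418 = 1858
Net migration: 0–14 − 165 → 433; 15–29 + 165 → 542; 30–44 − 165 → 904; 45–59 − 150 → 966; 60+ − 165 → 1693
→ [433, 542, 904, 966, 1693]
Scenario B total after 2 periods: 4538
Difference B − A = 4538 − 4614 = -76

-76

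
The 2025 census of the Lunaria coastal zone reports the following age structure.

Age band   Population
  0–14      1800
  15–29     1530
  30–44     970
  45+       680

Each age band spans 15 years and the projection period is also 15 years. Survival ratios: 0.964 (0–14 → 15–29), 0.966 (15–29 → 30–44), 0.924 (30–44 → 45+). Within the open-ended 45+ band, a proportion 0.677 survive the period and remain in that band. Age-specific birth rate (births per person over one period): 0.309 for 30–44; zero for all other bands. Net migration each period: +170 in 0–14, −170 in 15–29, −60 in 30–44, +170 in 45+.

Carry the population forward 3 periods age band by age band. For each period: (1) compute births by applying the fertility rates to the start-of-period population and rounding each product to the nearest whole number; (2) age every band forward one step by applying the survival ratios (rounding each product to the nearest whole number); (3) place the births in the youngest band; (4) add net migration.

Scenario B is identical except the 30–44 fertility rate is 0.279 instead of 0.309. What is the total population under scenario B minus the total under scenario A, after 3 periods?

-111

Call the bands 1 to 4, youngest first.
Period 1.
Births: 970 * 0.309 = 300
Band 2: 1800 * 0.964 = 1735
Band 3: 1530 * 0.966 = 1478
Band 4: 970 * 0.924 + 680 * 0.677 = 896 + 460 = 1356
Net migration: Band 1 + 170 → 470; Band 2 − 170 → 1565; Band 3 − 60 → 1418; Band 4 + 170 → 1526
End of period: [470, 1565, 1418, 1526]
Period 2.
Births: 1418 * 0.309 = 438
Band 2: 470 * 0.964 = 453
Band 3: 1565 * 0.966 = 1512
Band 4: 1418 * 0.924 + 1526 * 0.677 = 1310 + 1033 = 2343
Net migration: Band 1 + 170 → 608; Band 2 − 170 → 283; Band 3 − 60 → 1452; Band 4 + 170 → 2513
End of period: [608, 283, 1452, 2513]
Period 3.
Births: 1452 * 0.309 = 449
Band 2: 608 * 0.964 = 586
Band 3: 283 * 0.966 = 273
Band 4: 1452 * 0.924 + 2513 * 0.677 = 1342 + 1701 = 3043
Net migration: Band 1 + 170 → 619; Band 2 − 170 → 416; Band 3 − 60 → 213; Band 4 + 170 → 3213
End of period: [619, 416, 213, 3213]
Scenario A total after 3 periods: 4461
Scenario B projection —
Period 1.
Births: 970 * 0.279 = 271
Band 2: 1800 * 0.964 = 1735
Band 3: 1530 * 0.966 = 1478
Band 4: 970 * 0.924 + 680 * 0.677 = 896 + 460 = 1356
Net migration: Band 1 + 170 → 441; Band 2 − 170 → 1565; Band 3 − 60 → 1418; Band 4 + 170 → 1526
End of period: [441, 1565, 1418, 1526]
Period 2.
Births: 1418 * 0.279 = 396
Band 2: 441 * 0.964 = 425
Band 3: 1565 * 0.966 = 1512
Band 4: 1418 * 0.924 + 1526 * 0.677 = 1310 + 1033 = 2343
Net migration: Band 1 + 170 → 566; Band 2 − 170 → 255; Band 3 − 60 → 1452; Band 4 + 170 → 2513
End of period: [566, 255, 1452, 2513]
Period 3.
Births: 1452 * 0.279 = 405
Band 2: 566 * 0.964 = 546
Band 3: 255 * 0.966 = 246
Band 4: 1452 * 0.924 + 2513 * 0.677 = 1342 + 1701 = 3043
Net migration: Band 1 + 170 → 575; Band 2 − 170 → 376; Band 3 − 60 → 186; Band 4 + 170 → 3213
End of period: [575, 376, 186, 3213]
Scenario B total after 3 periods: 4350
Difference B − A = 4350 − 4461 = -111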